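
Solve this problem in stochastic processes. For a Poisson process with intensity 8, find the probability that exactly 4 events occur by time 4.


P(N(t)=k) = (lambda*t)^k * exp(-lambda*t) / k!
lambda*t = 32
= 32^4 * exp(-32) / 4!
= 1048576 * 1.2664e-14 / 24
= 5.5331e-10

5.5331e-10


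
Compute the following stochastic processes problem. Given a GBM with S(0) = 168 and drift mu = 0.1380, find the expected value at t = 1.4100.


E[S(t)] = S(0) * exp(mu * t)
= 168 * exp(0.1380 * 1.4100)
= 168 * 1.2148
= 204.0865

204.0865


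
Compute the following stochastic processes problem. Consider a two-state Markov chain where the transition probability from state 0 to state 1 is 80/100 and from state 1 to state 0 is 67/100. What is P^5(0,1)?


Computing P^5 by matrix multiplication.
P = [[0.2000, 0.8000], [0.6700, 0.3300]]
After raising P to the power 5:
P^5(0,1) = 0.5567

0.5567


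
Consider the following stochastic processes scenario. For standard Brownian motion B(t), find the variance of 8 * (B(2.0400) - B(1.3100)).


Var(alpha*(B(t)-B(s))) = alpha^2 * (t-s)
= 8^2 * (2.0400 - 1.3100)
= 64 * 0.7300
= 46.7200

46.7200


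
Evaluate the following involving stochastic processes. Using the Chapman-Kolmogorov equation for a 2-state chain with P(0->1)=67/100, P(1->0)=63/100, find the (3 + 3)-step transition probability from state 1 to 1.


P^6 = P^3 * P^3
Computing via matrix multiplication of the transition matrix.
Entry (1,1) of P^6 = 0.5157

0.5157


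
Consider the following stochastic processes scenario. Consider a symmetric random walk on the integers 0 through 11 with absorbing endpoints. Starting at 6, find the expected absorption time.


For symmetric RW on 0,...,N with absorbing barriers, E(i) = i*(N-i)
E(6) = 6 * 5 = 30

30


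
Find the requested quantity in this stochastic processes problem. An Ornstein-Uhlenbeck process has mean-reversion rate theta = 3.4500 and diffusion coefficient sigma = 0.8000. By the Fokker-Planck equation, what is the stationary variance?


Stationary variance = sigma^2 / (2*theta)
= 0.8000^2 / (2*3.4500)
= 0.6400 / 6.9000
= 0.0928

0.0928


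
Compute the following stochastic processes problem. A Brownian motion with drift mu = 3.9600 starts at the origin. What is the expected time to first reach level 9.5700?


Expected first passage time = a/mu
= 9.5700/3.9600
= 2.4167

2.4167


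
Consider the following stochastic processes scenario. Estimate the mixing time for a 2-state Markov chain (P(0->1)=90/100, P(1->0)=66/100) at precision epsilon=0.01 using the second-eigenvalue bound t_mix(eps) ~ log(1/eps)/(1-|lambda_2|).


lambda_2 = |1 - p01 - p10| = |1 - 0.9000 - 0.6600| = 0.5600
t_mix ~ log(1/eps)/(1 - |lambda_2|)
= log(100)/(1 - 0.5600) = 4.6052/0.4400
= 10.4663

10.4663


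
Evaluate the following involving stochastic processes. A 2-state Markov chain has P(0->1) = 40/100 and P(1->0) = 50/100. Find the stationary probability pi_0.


Stationary distribution: pi_0 = p10/(p01+p10), pi_1 = p01/(p01+p10)
p01 = 0.4000, p10 = 0.5000
pi_0 = 0.5556

0.5556


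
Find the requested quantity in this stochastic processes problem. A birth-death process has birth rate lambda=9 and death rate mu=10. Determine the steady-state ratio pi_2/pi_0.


For birth-death process, pi_n/pi_0 = (lambda/mu)^n
= (9/10)^2
= 0.8100

0.8100


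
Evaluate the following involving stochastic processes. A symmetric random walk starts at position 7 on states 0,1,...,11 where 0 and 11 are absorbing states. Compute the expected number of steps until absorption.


For symmetric RW on 0,...,N with absorbing barriers, E(i) = i*(N-i)
E(7) = 7 * 4 = 28

28


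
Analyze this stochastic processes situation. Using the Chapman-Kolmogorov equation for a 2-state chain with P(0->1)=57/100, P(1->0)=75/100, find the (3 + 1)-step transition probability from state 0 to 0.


P^4 = P^3 * P^1
Computing via matrix multiplication of the transition matrix.
Entry (0,0) of P^4 = 0.5727

0.5727


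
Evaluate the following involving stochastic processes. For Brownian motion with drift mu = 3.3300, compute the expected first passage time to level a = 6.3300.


Expected first passage time = a/mu
= 6.3300/3.3300
= 1.9009

1.9009


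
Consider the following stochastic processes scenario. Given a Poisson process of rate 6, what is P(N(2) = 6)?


P(N(t)=k) = (lambda*t)^k * exp(-lambda*t) / k!
lambda*t = 12
= 12^6 * exp(-12) / 6!
= 2985984 * 6.1442e-06 / 720
= 0.0255

0.0255


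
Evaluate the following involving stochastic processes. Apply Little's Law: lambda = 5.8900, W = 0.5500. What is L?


Little's Law: L = lambda * W
= 5.8900 * 0.5500
= 3.2395

3.2395


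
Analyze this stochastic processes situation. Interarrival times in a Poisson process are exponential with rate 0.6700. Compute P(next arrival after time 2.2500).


P(X > t) = exp(-lambda * t)
= exp(-0.6700 * 2.2500)
= exp(-1.5075) = 0.2215

0.2215


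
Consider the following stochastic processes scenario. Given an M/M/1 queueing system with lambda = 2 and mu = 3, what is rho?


rho = lambda/mu
= 2/3
= 0.6667

0.6667


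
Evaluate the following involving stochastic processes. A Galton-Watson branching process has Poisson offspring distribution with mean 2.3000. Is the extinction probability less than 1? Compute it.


Since mu = 2.3000 > 1, extinction prob q < 1.
Solve s = exp(mu*(s-1)) iteratively.
q = 0.1376

0.1376


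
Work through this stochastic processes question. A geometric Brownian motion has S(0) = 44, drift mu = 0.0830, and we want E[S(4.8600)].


E[S(t)] = S(0) * exp(mu * t)
= 44 * exp(0.0830 * 4.8600)
= 44 * 1.4969
= 65.8625

65.8625


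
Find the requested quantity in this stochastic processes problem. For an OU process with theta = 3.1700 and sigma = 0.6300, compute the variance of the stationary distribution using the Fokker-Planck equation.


Stationary variance = sigma^2 / (2*theta)
= 0.6300^2 / (2*3.1700)
= 0.3969 / 6.3400
= 0.0626

0.0626


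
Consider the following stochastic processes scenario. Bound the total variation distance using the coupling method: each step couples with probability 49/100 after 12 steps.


TV distance bound <= (1-delta)^n
= (1 - 0.4900)^12
= 0.5100^12
= 3.0963e-04

3.0963e-04


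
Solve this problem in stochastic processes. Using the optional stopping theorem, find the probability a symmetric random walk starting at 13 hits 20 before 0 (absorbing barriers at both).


By optional stopping theorem: E(M at tau) = M(0) = 13
P(hit 20)*20 + P(hit 0)*0 = 13
P(hit 20) = (13 - 0)/(20 - 0) = 13/20 = 0.6500

0.6500


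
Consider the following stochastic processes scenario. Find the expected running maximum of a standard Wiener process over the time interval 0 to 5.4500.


E(max B(s)) = sqrt(2t/pi)
= sqrt(2*5.4500/pi)
= sqrt(3.4696)
= 1.8627

1.8627


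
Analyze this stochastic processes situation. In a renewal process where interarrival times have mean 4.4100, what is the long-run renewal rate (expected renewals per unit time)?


Long-run renewal rate = 1/E(X)
= 1/4.4100
= 0.2268

0.2268


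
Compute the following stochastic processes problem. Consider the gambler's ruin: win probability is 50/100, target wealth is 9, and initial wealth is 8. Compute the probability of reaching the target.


p = 1/2: P(win) = i/N = 8/9
= 0.8889

0.8889


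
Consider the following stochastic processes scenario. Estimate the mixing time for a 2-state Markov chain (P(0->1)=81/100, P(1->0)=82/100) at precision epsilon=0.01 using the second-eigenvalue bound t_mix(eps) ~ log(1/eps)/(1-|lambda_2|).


lambda_2 = |1 - p01 - p10| = |1 - 0.8100 - 0.8200| = 0.6300
t_mix ~ log(1/eps)/(1 - |lambda_2|)
= log(100)/(1 - 0.6300) = 4.6052/0.3700
= 12.4464

12.4464


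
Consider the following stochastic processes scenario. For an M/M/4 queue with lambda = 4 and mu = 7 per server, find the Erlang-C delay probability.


a = lambda/mu = 0.5714
rho = a/c = 0.1429
Erlang-C formula applied:
C(c,a) = 0.0029

0.0029


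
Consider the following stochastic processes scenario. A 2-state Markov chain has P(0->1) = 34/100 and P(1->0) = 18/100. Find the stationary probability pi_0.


Stationary distribution: pi_0 = p10/(p01+p10), pi_1 = p01/(p01+p10)
p01 = 0.3400, p10 = 0.1800
pi_0 = 0.3462

0.3462


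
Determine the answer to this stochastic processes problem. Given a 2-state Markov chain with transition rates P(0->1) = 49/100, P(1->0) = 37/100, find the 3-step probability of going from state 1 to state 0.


Computing P^3 by matrix multiplication.
P = [[0.5100, 0.4900], [0.3700, 0.6300]]
After raising P to the power 3:
P^3(1,0) = 0.4291

0.4291


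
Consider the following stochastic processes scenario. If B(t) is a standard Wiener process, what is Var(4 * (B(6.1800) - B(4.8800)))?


Var(alpha*(B(t)-B(s))) = alpha^2 * (t-s)
= 4^2 * (6.1800 - 4.8800)
= 16 * 1.3000
= 20.8000

20.8000


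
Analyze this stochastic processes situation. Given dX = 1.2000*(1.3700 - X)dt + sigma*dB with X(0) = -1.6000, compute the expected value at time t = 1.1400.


E[X(t)] = mu + (X(0) - mu)*exp(-theta*t)
= 1.3700 + (-1.6000 - 1.3700)*exp(-1.2000*1.1400)
= 1.3700 + -2.9700 * 0.2546
= 0.6138

0.6138


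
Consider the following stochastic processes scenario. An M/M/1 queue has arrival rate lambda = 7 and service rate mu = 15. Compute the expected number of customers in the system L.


rho = 7/15 = 0.4667
L = rho/(1-rho)
= 0.4667/0.5333
= 0.8750

0.8750


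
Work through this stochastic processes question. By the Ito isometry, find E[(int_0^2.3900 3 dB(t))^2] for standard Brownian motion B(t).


By Ito isometry: E[(int f dB)^2] = int f^2 dt
= 3^2 * 2.3900
= 9 * 2.3900 = 21.5100

21.5100


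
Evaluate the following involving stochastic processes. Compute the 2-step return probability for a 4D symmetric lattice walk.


P(return in 2 steps) = P(reverse first step) = 1/(2d)
= 1/8
= 0.1250

0.1250


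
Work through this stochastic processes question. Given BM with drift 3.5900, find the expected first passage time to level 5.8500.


Expected first passage time = a/mu
= 5.8500/3.5900
= 1.6295

1.6295


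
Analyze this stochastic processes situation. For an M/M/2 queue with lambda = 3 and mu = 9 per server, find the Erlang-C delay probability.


a = lambda/mu = 0.3333
rho = a/c = 0.1667
Erlang-C formula applied:
C(c,a) = 0.0476

0.0476


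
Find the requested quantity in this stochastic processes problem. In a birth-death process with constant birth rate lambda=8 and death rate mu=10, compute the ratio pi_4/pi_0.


For birth-death process, pi_n/pi_0 = (lambda/mu)^n
= (8/10)^4
= 0.4096

0.4096


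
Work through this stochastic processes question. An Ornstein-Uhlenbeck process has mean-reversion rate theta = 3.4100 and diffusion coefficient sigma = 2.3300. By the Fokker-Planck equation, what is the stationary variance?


Stationary variance = sigma^2 / (2*theta)
= 2.3300^2 / (2*3.4100)
= 5.4289 / 6.8200
= 0.7960

0.7960


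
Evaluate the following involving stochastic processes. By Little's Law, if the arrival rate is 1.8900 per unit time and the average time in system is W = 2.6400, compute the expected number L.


Little's Law: L = lambda * W
= 1.8900 * 2.6400
= 4.9896

4.9896


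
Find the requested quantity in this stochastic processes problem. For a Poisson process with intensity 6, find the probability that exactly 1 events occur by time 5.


P(N(t)=k) = (lambda*t)^k * exp(-lambda*t) / k!
lambda*t = 30
= 30^1 * exp(-30) / 1!
= 30 * 9.3576e-14 / 1
= 2.8073e-12

2.8073e-12


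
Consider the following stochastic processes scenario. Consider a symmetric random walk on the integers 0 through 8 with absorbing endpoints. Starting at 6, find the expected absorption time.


For symmetric RW on 0,...,N with absorbing barriers, E(i) = i*(N-i)
E(6) = 6 * 2 = 12

12


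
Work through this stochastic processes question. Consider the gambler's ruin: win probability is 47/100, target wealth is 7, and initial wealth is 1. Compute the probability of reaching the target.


Gambler's ruin formula:
r = q/p = 0.5300/0.4700 = 1.1277
P(win) = (1 - r^i)/(1 - r^N)
= (1 - 1.1277^1)/(1 - 1.1277^7)
= 0.0968

0.0968


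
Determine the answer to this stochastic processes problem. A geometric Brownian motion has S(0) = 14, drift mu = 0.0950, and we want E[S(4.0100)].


E[S(t)] = S(0) * exp(mu * t)
= 14 * exp(0.0950 * 4.0100)
= 14 * 1.4637
= 20.4914

20.4914


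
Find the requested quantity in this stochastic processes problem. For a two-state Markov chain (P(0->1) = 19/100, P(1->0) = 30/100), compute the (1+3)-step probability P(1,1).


P^4 = P^1 * P^3
Computing via matrix multiplication of the transition matrix.
Entry (1,1) of P^4 = 0.4292

0.4292


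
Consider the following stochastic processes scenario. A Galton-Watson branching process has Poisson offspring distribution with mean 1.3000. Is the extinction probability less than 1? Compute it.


Since mu = 1.3000 > 1, extinction prob q < 1.
Solve s = exp(mu*(s-1)) iteratively.
q = 0.5770

0.5770


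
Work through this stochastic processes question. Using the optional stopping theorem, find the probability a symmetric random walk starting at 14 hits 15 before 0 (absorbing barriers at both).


By optional stopping theorem: E(M at tau) = M(0) = 14
P(hit 15)*15 + P(hit 0)*0 = 14
P(hit 15) = (14 - 0)/(15 - 0) = 14/15 = 0.9333

0.9333


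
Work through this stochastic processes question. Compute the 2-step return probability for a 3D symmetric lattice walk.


P(return in 2 steps) = P(reverse first step) = 1/(2d)
= 1/6
= 0.1667

0.1667


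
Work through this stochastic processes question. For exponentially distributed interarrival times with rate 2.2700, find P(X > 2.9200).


P(X > t) = exp(-lambda * t)
= exp(-2.2700 * 2.9200)
= exp(-6.6284) = 0.0013

0.0013


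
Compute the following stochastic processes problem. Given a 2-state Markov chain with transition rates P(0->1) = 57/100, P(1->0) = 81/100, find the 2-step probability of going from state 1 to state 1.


Computing P^2 by matrix multiplication.
P = [[0.4300, 0.5700], [0.8100, 0.1900]]
After raising P to the power 2:
P^2(1,1) = 0.4978

0.4978


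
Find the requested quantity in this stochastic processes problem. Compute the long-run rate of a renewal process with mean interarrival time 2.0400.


Long-run renewal rate = 1/E(X)
= 1/2.0400
= 0.4902

0.4902


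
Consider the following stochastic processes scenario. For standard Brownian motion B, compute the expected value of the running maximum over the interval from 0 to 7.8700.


E(max B(s)) = sqrt(2t/pi)
= sqrt(2*7.8700/pi)
= sqrt(5.0102)
= 2.2383

2.2383


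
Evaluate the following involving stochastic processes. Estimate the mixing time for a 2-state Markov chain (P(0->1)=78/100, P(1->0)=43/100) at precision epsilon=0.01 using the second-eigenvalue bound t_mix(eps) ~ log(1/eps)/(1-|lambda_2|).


lambda_2 = |1 - p01 - p10| = |1 - 0.7800 - 0.4300| = 0.2100
t_mix ~ log(1/eps)/(1 - |lambda_2|)
= log(100)/(1 - 0.2100) = 4.6052/0.7900
= 5.8293

5.8293


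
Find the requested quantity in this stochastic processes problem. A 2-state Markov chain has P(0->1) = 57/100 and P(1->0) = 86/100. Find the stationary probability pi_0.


Stationary distribution: pi_0 = p10/(p01+p10), pi_1 = p01/(p01+p10)
p01 = 0.5700, p10 = 0.8600
pi_0 = 0.6014

0.6014


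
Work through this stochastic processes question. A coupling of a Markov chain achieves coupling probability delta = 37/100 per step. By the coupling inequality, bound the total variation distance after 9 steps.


TV distance bound <= (1-delta)^n
= (1 - 0.3700)^9
= 0.6300^9
= 0.0156

0.0156


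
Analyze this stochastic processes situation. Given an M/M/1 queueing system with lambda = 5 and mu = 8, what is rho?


rho = lambda/mu
= 5/8
= 0.6250

0.6250


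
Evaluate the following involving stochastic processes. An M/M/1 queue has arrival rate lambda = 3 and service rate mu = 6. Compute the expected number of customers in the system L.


rho = 3/6 = 0.5000
L = rho/(1-rho)
= 0.5000/0.5000
= 1.0000

1.0000


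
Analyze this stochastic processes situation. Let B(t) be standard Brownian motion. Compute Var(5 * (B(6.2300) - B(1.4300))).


Var(alpha*(B(t)-B(s))) = alpha^2 * (t-s)
= 5^2 * (6.2300 - 1.4300)
= 25 * 4.8000
= 120.0000

120.0000


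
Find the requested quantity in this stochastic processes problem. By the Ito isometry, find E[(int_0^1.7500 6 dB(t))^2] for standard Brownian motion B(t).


By Ito isometry: E[(int f dB)^2] = int f^2 dt
= 6^2 * 1.7500
= 36 * 1.7500 = 63.0000

63.0000


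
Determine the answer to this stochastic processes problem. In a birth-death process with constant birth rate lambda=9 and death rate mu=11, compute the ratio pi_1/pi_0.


For birth-death process, pi_n/pi_0 = (lambda/mu)^n
= (9/11)^1
= 0.8182

0.8182


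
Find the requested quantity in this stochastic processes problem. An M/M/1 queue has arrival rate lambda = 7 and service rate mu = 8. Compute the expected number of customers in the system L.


rho = 7/8 = 0.8750
L = rho/(1-rho)
= 0.8750/0.1250
= 7.0000

7.0000


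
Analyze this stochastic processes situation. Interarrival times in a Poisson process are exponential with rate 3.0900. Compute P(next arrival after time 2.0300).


P(X > t) = exp(-lambda * t)
= exp(-3.0900 * 2.0300)
= exp(-6.2727) = 0.0019

0.0019


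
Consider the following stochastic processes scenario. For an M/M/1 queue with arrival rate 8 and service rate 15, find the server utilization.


rho = lambda/mu
= 8/15
= 0.5333

0.5333


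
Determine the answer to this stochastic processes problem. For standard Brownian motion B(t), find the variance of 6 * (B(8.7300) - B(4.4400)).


Var(alpha*(B(t)-B(s))) = alpha^2 * (t-s)
= 6^2 * (8.7300 - 4.4400)
= 36 * 4.2900
= 154.4400

154.4400


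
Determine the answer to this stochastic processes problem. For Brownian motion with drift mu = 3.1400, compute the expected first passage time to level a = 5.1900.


Expected first passage time = a/mu
= 5.1900/3.1400
= 1.6529

1.6529


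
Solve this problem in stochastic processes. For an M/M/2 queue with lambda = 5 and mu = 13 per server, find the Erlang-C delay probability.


a = lambda/mu = 0.3846
rho = a/c = 0.1923
Erlang-C formula applied:
C(c,a) = 0.0620

0.0620


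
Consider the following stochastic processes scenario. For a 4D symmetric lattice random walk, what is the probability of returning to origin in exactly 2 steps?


P(return in 2 steps) = P(reverse first step) = 1/(2d)
= 1/8
= 0.1250

0.1250


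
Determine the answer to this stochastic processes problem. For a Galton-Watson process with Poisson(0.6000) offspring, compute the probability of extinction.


Since mu = 0.6000 <= 1, extinction probability = 1.

1.0000


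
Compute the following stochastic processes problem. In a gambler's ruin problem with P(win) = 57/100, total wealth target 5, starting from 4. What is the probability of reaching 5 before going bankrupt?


Gambler's ruin formula:
r = q/p = 0.4300/0.5700 = 0.7544
P(win) = (1 - r^i)/(1 - r^N)
= (1 - 0.7544^4)/(1 - 0.7544^5)
= 0.8947

0.8947


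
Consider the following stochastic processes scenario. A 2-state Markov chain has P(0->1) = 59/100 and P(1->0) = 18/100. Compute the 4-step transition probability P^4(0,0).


Computing P^4 by matrix multiplication.
P = [[0.4100, 0.5900], [0.1800, 0.8200]]
After raising P to the power 4:
P^4(0,0) = 0.2359

0.2359


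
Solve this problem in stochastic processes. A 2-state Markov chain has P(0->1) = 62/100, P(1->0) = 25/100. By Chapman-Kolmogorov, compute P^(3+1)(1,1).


P^4 = P^3 * P^1
Computing via matrix multiplication of the transition matrix.
Entry (1,1) of P^4 = 0.7127

0.7127


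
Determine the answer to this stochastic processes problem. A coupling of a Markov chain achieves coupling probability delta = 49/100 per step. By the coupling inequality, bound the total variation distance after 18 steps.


TV distance bound <= (1-delta)^n
= (1 - 0.4900)^18
= 0.5100^18
= 5.4483e-06

5.4483e-06


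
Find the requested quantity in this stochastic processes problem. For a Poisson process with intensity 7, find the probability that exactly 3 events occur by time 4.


P(N(t)=k) = (lambda*t)^k * exp(-lambda*t) / k!
lambda*t = 28
= 28^3 * exp(-28) / 3!
= 21952 * 6.9144e-13 / 6
= 2.5297e-09

2.5297e-09


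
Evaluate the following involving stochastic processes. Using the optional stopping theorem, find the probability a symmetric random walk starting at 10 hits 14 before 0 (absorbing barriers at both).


By optional stopping theorem: E(M at tau) = M(0) = 10
P(hit 14)*14 + P(hit 0)*0 = 10
P(hit 14) = (10 - 0)/(14 - 0) = 5/7 = 0.7143

0.7143


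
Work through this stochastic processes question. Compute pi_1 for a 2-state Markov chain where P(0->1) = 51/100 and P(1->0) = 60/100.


Stationary distribution: pi_0 = p10/(p01+p10), pi_1 = p01/(p01+p10)
p01 = 0.5100, p10 = 0.6000
pi_1 = 0.4595

0.4595


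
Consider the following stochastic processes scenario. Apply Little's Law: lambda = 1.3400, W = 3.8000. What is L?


Little's Law: L = lambda * W
= 1.3400 * 3.8000
= 5.0920

5.0920


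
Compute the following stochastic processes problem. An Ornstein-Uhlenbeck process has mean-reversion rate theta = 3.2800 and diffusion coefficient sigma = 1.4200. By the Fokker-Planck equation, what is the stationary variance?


Stationary variance = sigma^2 / (2*theta)
= 1.4200^2 / (2*3.2800)
= 2.0164 / 6.5600
= 0.3074

0.3074


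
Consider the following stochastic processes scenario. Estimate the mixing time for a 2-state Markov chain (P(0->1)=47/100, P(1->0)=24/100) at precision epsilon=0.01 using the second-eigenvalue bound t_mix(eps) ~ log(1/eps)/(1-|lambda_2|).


lambda_2 = |1 - p01 - p10| = |1 - 0.4700 - 0.2400| = 0.2900
t_mix ~ log(1/eps)/(1 - |lambda_2|)
= log(100)/(1 - 0.2900) = 4.6052/0.7100
= 6.4862

6.4862


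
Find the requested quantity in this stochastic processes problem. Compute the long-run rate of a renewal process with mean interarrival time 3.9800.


Long-run renewal rate = 1/E(X)
= 1/3.9800
= 0.2513

0.2513


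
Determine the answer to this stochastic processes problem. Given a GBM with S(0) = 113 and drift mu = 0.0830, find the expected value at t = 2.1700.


E[S(t)] = S(0) * exp(mu * t)
= 113 * exp(0.0830 * 2.1700)
= 113 * 1.1973
= 135.3004

135.3004


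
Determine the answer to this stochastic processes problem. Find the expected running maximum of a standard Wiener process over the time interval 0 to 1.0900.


E(max B(s)) = sqrt(2t/pi)
= sqrt(2*1.0900/pi)
= sqrt(0.6939)
= 0.8330

0.8330


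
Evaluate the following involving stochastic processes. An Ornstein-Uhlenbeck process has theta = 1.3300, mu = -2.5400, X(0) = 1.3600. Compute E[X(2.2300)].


E[X(t)] = mu + (X(0) - mu)*exp(-theta*t)
= -2.5400 + (1.3600 - -2.5400)*exp(-1.3300*2.2300)
= -2.5400 + 3.9000 * 0.0515
= -2.3391

-2.3391


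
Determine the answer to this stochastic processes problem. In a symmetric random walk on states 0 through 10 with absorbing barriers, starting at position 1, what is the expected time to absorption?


For symmetric RW on 0,...,N with absorbing barriers, E(i) = i*(N-i)
E(1) = 1 * 9 = 9

9


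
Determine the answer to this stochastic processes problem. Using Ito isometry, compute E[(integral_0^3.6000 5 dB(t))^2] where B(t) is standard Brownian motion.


By Ito isometry: E[(int f dB)^2] = int f^2 dt
= 5^2 * 3.6000
= 25 * 3.6000 = 90.0000

90.0000


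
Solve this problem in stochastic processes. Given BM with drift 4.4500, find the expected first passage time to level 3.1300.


Expected first passage time = a/mu
= 3.1300/4.4500
= 0.7034

0.7034


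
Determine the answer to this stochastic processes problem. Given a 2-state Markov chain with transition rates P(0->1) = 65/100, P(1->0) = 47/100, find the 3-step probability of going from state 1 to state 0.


Computing P^3 by matrix multiplication.
P = [[0.3500, 0.6500], [0.4700, 0.5300]]
After raising P to the power 3:
P^3(1,0) = 0.4204

0.4204


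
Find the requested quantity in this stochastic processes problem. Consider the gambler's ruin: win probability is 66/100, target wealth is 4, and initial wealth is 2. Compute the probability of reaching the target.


Gambler's ruin formula:
r = q/p = 0.3400/0.6600 = 0.5152
P(win) = (1 - r^i)/(1 - r^N)
= (1 - 0.5152^2)/(1 - 0.5152^4)
= 0.7903

0.7903


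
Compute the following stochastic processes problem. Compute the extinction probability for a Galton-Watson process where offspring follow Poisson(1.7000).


Since mu = 1.7000 > 1, extinction prob q < 1.
Solve s = exp(mu*(s-1)) iteratively.
q = 0.3088

0.3088


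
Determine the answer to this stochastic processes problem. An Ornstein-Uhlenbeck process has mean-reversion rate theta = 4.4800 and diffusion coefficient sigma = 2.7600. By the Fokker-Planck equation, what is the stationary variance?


Stationary variance = sigma^2 / (2*theta)
= 2.7600^2 / (2*4.4800)
= 7.6176 / 8.9600
= 0.8502

0.8502


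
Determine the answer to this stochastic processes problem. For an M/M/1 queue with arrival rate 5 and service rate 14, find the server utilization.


rho = lambda/mu
= 5/14
= 0.3571

0.3571


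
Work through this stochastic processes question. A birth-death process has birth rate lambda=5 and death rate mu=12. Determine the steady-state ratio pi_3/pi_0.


For birth-death process, pi_n/pi_0 = (lambda/mu)^n
= (5/12)^3
= 0.0723

0.0723


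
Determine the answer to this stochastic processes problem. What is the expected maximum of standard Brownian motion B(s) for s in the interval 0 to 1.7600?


E(max B(s)) = sqrt(2t/pi)
= sqrt(2*1.7600/pi)
= sqrt(1.1205)
= 1.0585

1.0585


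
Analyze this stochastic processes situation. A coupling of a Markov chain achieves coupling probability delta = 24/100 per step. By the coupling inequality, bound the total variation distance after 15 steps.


TV distance bound <= (1-delta)^n
= (1 - 0.2400)^15
= 0.7600^15
= 0.0163

0.0163


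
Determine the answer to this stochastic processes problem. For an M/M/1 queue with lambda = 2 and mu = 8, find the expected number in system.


rho = 2/8 = 0.2500
L = rho/(1-rho)
= 0.2500/0.7500
= 0.3333

0.3333


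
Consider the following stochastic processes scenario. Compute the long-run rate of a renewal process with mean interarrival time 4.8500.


Long-run renewal rate = 1/E(X)
= 1/4.8500
= 0.2062

0.2062


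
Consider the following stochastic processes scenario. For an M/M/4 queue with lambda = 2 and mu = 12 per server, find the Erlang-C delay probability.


a = lambda/mu = 0.1667
rho = a/c = 0.0417
Erlang-C formula applied:
C(c,a) = 2.8398e-05

2.8398e-05


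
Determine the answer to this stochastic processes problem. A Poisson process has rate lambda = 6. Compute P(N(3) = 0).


P(N(t)=k) = (lambda*t)^k * exp(-lambda*t) / k!
lambda*t = 18
= 18^0 * exp(-18) / 0!
= 1 * 1.5230e-08 / 1
= 1.5230e-08

1.5230e-08


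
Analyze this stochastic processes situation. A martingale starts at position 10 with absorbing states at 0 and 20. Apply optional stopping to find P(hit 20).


By optional stopping theorem: E(M at tau) = M(0) = 10
P(hit 20)*20 + P(hit 0)*0 = 10
P(hit 20) = (10 - 0)/(20 - 0) = 1/2 = 0.5000

0.5000


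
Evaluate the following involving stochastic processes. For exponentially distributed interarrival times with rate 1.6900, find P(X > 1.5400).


P(X > t) = exp(-lambda * t)
= exp(-1.6900 * 1.5400)
= exp(-2.6026) = 0.0741

0.0741


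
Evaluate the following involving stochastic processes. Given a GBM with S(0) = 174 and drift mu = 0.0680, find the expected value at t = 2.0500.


E[S(t)] = S(0) * exp(mu * t)
= 174 * exp(0.0680 * 2.0500)
= 174 * 1.1496
= 200.0276

200.0276


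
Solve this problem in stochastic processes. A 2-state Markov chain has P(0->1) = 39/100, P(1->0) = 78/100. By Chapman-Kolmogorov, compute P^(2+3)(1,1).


P^5 = P^2 * P^3
Computing via matrix multiplication of the transition matrix.
Entry (1,1) of P^5 = 0.3332

0.3332


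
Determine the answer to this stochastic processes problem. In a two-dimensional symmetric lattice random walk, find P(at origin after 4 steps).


P = C(4,2)^2 / 4^4
= 6^2 / 256
= 36 / 256
= 0.1406

0.1406


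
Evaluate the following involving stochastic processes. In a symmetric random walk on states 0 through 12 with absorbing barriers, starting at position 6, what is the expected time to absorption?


For symmetric RW on 0,...,N with absorbing barriers, E(i) = i*(N-i)
E(6) = 6 * 6 = 36

36


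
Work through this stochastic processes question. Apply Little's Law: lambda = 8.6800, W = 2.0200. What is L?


Little's Law: L = lambda * W
= 8.6800 * 2.0200
= 17.5336

17.5336


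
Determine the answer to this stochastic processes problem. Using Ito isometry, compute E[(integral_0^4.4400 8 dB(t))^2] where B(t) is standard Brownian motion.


By Ito isometry: E[(int f dB)^2] = int f^2 dt
= 8^2 * 4.4400
= 64 * 4.4400 = 284.1600

284.1600


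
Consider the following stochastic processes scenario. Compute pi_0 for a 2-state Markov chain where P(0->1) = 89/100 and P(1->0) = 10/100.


Stationary distribution: pi_0 = p10/(p01+p10), pi_1 = p01/(p01+p10)
p01 = 0.8900, p10 = 0.1000
pi_0 = 0.1010

0.1010


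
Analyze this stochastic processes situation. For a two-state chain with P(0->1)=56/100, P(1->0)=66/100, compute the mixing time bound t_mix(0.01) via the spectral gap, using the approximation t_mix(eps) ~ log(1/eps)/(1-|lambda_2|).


lambda_2 = |1 - p01 - p10| = |1 - 0.5600 - 0.6600| = 0.2200
t_mix ~ log(1/eps)/(1 - |lambda_2|)
= log(100)/(1 - 0.2200) = 4.6052/0.7800
= 5.9041

5.9041


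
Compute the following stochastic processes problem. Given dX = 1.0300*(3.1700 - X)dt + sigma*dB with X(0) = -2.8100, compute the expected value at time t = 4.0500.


E[X(t)] = mu + (X(0) - mu)*exp(-theta*t)
= 3.1700 + (-2.8100 - 3.1700)*exp(-1.0300*4.0500)
= 3.1700 + -5.9800 * 0.0154
= 3.0777

3.0777


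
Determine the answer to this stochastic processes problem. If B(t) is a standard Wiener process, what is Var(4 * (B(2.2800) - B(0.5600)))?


Var(alpha*(B(t)-B(s))) = alpha^2 * (t-s)
= 4^2 * (2.2800 - 0.5600)
= 16 * 1.7200
= 27.5200

27.5200


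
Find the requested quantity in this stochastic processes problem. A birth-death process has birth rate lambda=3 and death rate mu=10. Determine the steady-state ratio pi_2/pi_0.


For birth-death process, pi_n/pi_0 = (lambda/mu)^n
= (3/10)^2
= 0.0900

0.0900


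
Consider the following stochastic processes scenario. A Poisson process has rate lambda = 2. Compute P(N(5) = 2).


P(N(t)=k) = (lambda*t)^k * exp(-lambda*t) / k!
lambda*t = 10
= 10^2 * exp(-10) / 2!
= 100 * 4.5400e-05 / 2
= 0.0023

0.0023


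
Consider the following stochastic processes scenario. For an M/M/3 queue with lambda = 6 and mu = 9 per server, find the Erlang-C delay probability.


a = lambda/mu = 0.6667
rho = a/c = 0.2222
Erlang-C formula applied:
C(c,a) = 0.0325

0.0325


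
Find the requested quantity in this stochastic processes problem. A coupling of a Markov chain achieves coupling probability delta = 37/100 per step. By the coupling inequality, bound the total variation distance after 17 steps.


TV distance bound <= (1-delta)^n
= (1 - 0.3700)^17
= 0.6300^17
= 3.8796e-04

3.8796e-04


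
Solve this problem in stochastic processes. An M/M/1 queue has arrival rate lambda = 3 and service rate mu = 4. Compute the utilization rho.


rho = lambda/mu
= 3/4
= 0.7500

0.7500


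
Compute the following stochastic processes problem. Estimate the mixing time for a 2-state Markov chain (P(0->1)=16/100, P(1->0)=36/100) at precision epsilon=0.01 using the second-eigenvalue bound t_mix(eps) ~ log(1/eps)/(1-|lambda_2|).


lambda_2 = |1 - p01 - p10| = |1 - 0.1600 - 0.3600| = 0.4800
t_mix ~ log(1/eps)/(1 - |lambda_2|)
= log(100)/(1 - 0.4800) = 4.6052/0.5200
= 8.8561

8.8561


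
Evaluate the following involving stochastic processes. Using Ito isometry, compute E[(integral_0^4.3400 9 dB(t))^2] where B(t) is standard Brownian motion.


By Ito isometry: E[(int f dB)^2] = int f^2 dt
= 9^2 * 4.3400
= 81 * 4.3400 = 351.5400

351.5400


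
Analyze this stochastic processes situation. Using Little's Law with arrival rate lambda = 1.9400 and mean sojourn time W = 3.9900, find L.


Little's Law: L = lambda * W
= 1.9400 * 3.9900
= 7.7406

7.7406


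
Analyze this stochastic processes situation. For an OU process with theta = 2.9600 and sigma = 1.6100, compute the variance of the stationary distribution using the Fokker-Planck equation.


Stationary variance = sigma^2 / (2*theta)
= 1.6100^2 / (2*2.9600)
= 2.5921 / 5.9200
= 0.4379

0.4379


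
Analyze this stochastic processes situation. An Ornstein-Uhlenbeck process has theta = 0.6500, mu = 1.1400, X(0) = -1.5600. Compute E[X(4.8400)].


E[X(t)] = mu + (X(0) - mu)*exp(-theta*t)
= 1.1400 + (-1.5600 - 1.1400)*exp(-0.6500*4.8400)
= 1.1400 + -2.7000 * 0.0430
= 1.0238

1.0238


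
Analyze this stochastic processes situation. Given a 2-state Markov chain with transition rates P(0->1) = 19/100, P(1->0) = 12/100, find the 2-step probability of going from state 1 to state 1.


Computing P^2 by matrix multiplication.
P = [[0.8100, 0.1900], [0.1200, 0.8800]]
After raising P to the power 2:
P^2(1,1) = 0.7972

0.7972


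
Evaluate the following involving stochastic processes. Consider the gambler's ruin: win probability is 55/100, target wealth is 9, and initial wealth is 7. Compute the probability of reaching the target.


Gambler's ruin formula:
r = q/p = 0.4500/0.5500 = 0.8182
P(win) = (1 - r^i)/(1 - r^N)
= (1 - 0.8182^7)/(1 - 0.8182^9)
= 0.9029

0.9029


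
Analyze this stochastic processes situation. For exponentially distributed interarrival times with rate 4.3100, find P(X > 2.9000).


P(X > t) = exp(-lambda * t)
= exp(-4.3100 * 2.9000)
= exp(-12.4990) = 3.7304e-06

3.7304e-06


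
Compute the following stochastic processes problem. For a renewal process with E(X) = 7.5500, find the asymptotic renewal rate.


Long-run renewal rate = 1/E(X)
= 1/7.5500
= 0.1325

0.1325


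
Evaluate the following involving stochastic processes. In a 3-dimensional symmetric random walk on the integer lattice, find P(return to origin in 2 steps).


P(return in 2 steps) = P(reverse first step) = 1/(2d)
= 1/6
= 0.1667

0.1667


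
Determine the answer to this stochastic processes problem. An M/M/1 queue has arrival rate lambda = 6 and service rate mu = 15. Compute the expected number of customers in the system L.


rho = 6/15 = 0.4000
L = rho/(1-rho)
= 0.4000/0.6000
= 0.6667

0.6667


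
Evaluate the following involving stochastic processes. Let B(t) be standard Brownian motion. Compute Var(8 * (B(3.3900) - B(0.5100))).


Var(alpha*(B(t)-B(s))) = alpha^2 * (t-s)
= 8^2 * (3.3900 - 0.5100)
= 64 * 2.8800
= 184.3200

184.3200


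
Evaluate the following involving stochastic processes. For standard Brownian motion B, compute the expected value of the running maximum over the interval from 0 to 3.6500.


E(max B(s)) = sqrt(2t/pi)
= sqrt(2*3.6500/pi)
= sqrt(2.3237)
= 1.5244

1.5244


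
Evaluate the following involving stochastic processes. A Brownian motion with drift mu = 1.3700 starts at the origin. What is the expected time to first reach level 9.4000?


Expected first passage time = a/mu
= 9.4000/1.3700
= 6.8613

6.8613


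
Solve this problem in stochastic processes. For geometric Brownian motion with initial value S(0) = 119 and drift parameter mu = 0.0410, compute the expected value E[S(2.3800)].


E[S(t)] = S(0) * exp(mu * t)
= 119 * exp(0.0410 * 2.3800)
= 119 * 1.1025
= 131.1975

131.1975


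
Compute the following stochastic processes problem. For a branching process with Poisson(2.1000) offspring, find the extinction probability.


Since mu = 2.1000 > 1, extinction prob q < 1.
Solve s = exp(mu*(s-1)) iteratively.
q = 0.1779

0.1779


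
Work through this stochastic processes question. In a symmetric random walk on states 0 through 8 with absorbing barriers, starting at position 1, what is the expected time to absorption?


For symmetric RW on 0,...,N with absorbing barriers, E(i) = i*(N-i)
E(1) = 1 * 7 = 7

7


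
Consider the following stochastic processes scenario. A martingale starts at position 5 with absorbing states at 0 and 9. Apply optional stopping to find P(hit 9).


By optional stopping theorem: E(M at tau) = M(0) = 5
P(hit 9)*9 + P(hit 0)*0 = 5
P(hit 9) = (5 - 0)/(9 - 0) = 5/9 = 0.5556

0.5556


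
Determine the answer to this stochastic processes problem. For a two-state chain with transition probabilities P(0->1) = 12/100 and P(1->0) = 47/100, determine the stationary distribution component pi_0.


Stationary distribution: pi_0 = p10/(p01+p10), pi_1 = p01/(p01+p10)
p01 = 0.1200, p10 = 0.4700
pi_0 = 0.7966

0.7966


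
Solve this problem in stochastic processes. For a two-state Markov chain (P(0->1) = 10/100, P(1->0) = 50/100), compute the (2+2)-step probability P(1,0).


P^4 = P^2 * P^2
Computing via matrix multiplication of the transition matrix.
Entry (1,0) of P^4 = 0.8120

0.8120


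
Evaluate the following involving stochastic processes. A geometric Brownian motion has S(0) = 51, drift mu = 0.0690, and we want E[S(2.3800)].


E[S(t)] = S(0) * exp(mu * t)
= 51 * exp(0.0690 * 2.3800)
= 51 * 1.1785
= 60.1022

60.1022


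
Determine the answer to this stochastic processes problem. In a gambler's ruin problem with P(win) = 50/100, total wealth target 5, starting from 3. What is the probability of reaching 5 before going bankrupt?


p = 1/2: P(win) = i/N = 3/5
= 0.6000

0.6000


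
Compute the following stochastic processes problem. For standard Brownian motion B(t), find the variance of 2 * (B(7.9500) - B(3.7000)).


Var(alpha*(B(t)-B(s))) = alpha^2 * (t-s)
= 2^2 * (7.9500 - 3.7000)
= 4 * 4.2500
= 17.0000

17.0000


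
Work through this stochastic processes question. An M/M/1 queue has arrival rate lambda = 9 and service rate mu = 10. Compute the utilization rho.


rho = lambda/mu
= 9/10
= 0.9000

0.9000


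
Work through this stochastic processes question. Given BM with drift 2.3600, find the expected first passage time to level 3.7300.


Expected first passage time = a/mu
= 3.7300/2.3600
= 1.5805

1.5805


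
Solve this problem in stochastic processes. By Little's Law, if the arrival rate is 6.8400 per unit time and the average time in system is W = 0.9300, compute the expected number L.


Little's Law: L = lambda * W
= 6.8400 * 0.9300
= 6.3612

6.3612


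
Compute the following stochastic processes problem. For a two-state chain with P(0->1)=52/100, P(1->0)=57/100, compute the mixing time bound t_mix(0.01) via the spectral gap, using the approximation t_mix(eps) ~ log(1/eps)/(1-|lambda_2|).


lambda_2 = |1 - p01 - p10| = |1 - 0.5200 - 0.5700| = 0.0900
t_mix ~ log(1/eps)/(1 - |lambda_2|)
= log(100)/(1 - 0.0900) = 4.6052/0.9100
= 5.0606

5.0606


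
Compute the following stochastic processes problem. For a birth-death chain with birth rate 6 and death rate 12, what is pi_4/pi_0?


For birth-death process, pi_n/pi_0 = (lambda/mu)^n
= (6/12)^4
= 0.0625

0.0625


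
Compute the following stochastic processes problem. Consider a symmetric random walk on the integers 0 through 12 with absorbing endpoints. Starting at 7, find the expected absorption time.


For symmetric RW on 0,...,N with absorbing barriers, E(i) = i*(N-i)
E(7) = 7 * 5 = 35

35


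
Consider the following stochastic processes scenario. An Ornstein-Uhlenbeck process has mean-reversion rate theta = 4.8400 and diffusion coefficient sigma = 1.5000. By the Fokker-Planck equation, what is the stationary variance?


Stationary variance = sigma^2 / (2*theta)
= 1.5000^2 / (2*4.8400)
= 2.2500 / 9.6800
= 0.2324

0.2324
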